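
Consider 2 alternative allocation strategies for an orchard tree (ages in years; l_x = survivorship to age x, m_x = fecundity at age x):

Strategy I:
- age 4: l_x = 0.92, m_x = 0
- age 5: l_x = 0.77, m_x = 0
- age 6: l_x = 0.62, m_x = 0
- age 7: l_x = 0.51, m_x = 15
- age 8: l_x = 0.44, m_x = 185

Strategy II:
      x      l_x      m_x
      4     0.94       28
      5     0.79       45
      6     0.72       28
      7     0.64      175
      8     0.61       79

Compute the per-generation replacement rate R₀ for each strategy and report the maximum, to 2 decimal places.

242.22

Strategy I: R₀ = 0.92×0 + 0.77×0 + 0.62×0 + 0.51×15 + 0.44×185 = 89.0500
Strategy II: R₀ = 0.94×28 + 0.79×45 + 0.72×28 + 0.64×175 + 0.61×79 = 242.2200
Highest R₀: strategy II with 242.2200.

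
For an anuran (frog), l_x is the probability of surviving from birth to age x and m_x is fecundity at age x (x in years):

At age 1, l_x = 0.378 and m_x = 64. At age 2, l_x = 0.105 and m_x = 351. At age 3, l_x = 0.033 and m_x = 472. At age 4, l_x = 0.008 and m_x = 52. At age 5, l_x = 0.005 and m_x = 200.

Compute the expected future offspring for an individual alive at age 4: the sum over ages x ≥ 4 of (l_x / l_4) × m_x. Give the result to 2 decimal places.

l_4 = 0.008. Conditional survival from age 4 to x is l_x / l_4.
  x=4: (0.008/0.008) × 52 = 52.0000
  x=5: (0.005/0.008) × 200 = 125.0000
Sum = 52.0000 + 125.0000 = 177.0000

177.00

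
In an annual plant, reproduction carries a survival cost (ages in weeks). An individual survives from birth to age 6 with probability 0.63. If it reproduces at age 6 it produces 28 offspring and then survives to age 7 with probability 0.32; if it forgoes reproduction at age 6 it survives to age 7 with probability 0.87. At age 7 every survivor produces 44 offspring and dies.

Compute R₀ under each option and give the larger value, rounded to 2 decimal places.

breed at age 6: R₀ = 0.63 × (28 + 0.32 × 44) = 0.63 × 42.0800 = 26.5104
delay to age 7: R₀ = 0.63 × (0.87 × 44) = 0.63 × 38.2800 = 24.1164
Higher: breed at age 6 (26.5104).

26.51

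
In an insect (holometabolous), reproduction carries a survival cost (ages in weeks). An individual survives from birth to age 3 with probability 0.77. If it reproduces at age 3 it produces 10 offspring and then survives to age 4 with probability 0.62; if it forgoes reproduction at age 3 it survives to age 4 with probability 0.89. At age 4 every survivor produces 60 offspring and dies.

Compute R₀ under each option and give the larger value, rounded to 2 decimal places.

41.12

breed at age 3: R₀ = 0.77 × (10 + 0.62 × 60) = 0.77 × 47.2000 = 36.3440
delay to age 4: R₀ = 0.77 × (0.89 × 60) = 0.77 × 53.4000 = 41.1180
Higher: delay to age 4 (41.1180).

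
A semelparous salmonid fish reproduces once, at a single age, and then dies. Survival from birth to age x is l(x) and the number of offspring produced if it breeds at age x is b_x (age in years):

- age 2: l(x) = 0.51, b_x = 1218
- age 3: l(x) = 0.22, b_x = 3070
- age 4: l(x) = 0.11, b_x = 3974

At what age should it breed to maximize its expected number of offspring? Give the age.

3

Expected offspring if breeding at age x = l(x) × b_x:
  age 2: 0.51 × 1218 = 621.180
  age 3: 0.22 × 3070 = 675.400
  age 4: 0.11 × 3974 = 437.140
Maximum at age 3 (675.400).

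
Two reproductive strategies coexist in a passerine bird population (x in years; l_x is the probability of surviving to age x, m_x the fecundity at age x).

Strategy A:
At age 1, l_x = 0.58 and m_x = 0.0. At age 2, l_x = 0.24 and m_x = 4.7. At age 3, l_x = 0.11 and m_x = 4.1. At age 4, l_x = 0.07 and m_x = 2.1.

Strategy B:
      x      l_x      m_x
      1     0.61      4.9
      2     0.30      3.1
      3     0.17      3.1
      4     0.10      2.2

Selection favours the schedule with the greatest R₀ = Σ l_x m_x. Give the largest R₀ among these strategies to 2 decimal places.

4.67

Strategy A: R₀ = 0.58×0.0 + 0.24×4.7 + 0.11×4.1 + 0.07×2.1 = 1.7260
Strategy B: R₀ = 0.61×4.9 + 0.30×3.1 + 0.17×3.1 + 0.10×2.2 = 4.6660
Highest R₀: strategy B with 4.6660.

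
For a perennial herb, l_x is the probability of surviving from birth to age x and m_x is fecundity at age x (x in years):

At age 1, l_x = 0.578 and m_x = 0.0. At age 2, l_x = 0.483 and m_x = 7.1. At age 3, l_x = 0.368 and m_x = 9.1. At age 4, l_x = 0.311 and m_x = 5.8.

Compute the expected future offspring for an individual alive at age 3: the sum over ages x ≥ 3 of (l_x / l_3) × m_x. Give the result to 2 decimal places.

14.00

l_3 = 0.368. Conditional survival from age 3 to x is l_x / l_3.
  x=3: (0.368/0.368) × 9.1 = 9.1000
  x=4: (0.311/0.368) × 5.8 = 4.9016
Sum = 9.1000 + 4.9016 = 14.0016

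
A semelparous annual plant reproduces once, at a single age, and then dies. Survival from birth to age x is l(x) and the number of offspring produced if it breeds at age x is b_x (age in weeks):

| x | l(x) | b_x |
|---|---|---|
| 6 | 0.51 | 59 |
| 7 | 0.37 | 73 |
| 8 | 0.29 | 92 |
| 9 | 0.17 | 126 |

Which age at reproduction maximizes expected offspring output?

6

Expected offspring if breeding at age x = l(x) × b_x:
  age 6: 0.51 × 59 = 30.090
  age 7: 0.37 × 73 = 27.010
  age 8: 0.29 × 92 = 26.680
  age 9: 0.17 × 126 = 21.420
Maximum at age 6 (30.090).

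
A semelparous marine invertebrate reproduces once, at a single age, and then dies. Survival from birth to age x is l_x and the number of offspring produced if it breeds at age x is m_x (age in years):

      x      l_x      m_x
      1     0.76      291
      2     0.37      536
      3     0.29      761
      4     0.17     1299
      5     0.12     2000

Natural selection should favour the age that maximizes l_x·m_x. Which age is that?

Expected offspring if breeding at age x = l_x × m_x:
  age 1: 0.76 × 291 = 221.160
  age 2: 0.37 × 536 = 198.320
  age 3: 0.29 × 761 = 220.690
  age 4: 0.17 × 1299 = 220.830
  age 5: 0.12 × 2000 = 240.000
Maximum at age 5 (240.000).

5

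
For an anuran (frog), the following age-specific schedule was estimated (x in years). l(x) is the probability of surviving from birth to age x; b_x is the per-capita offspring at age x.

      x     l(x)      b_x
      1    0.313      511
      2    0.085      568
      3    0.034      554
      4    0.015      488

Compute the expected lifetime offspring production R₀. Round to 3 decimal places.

234.379

R₀ = Σ l(x) b_x:
  age 1: 0.313 × 511 = 159.9430
  age 2: 0.085 × 568 = 48.2800
  age 3: 0.034 × 554 = 18.8360
  age 4: 0.015 × 488 = 7.3200
R₀ = 159.9430 + 48.2800 + 18.8360 + 7.3200 = 234.3790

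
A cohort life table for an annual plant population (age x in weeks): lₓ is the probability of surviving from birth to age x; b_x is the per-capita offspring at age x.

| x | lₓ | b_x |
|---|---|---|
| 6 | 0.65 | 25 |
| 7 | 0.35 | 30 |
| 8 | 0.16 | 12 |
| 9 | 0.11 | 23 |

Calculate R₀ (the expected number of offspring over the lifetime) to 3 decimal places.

R₀ = Σ lₓ b_x:
  age 6: 0.65 × 25 = 16.2500
  age 7: 0.35 × 30 = 10.5000
  age 8: 0.16 × 12 = 1.9200
  age 9: 0.11 × 23 = 2.5300
R₀ = 16.2500 + 10.5000 + 1.9200 + 2.5300 = 31.2000

31.200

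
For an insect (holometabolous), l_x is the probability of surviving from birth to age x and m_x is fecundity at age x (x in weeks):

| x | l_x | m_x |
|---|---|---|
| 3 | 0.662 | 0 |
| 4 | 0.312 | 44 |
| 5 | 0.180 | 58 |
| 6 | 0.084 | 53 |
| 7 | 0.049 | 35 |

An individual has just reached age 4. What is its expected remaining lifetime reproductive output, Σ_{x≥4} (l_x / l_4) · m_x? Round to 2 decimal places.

97.23

l_4 = 0.312. Conditional survival from age 4 to x is l_x / l_4.
  x=4: (0.312/0.312) × 44 = 44.0000
  x=5: (0.180/0.312) × 58 = 33.4615
  x=6: (0.084/0.312) × 53 = 14.2692
  x=7: (0.049/0.312) × 35 = 5.4968
Sum = 44.0000 + 33.4615 + 14.2692 + 5.4968 = 97.2276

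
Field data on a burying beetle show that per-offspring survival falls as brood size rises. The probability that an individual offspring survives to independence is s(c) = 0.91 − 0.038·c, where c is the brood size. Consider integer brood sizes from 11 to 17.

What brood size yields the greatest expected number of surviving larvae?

12

Expected surviving larvae = c × s(c):
  c=11: 11 × 0.492 = 5.412
  c=12: 12 × 0.454 = 5.448
  c=13: 13 × 0.416 = 5.408
  c=14: 14 × 0.378 = 5.292
  c=15: 15 × 0.340 = 5.100
  c=16: 16 × 0.302 = 4.832
  c=17: 17 × 0.264 = 4.488
Maximum at c = 12 (5.448 surviving larvae).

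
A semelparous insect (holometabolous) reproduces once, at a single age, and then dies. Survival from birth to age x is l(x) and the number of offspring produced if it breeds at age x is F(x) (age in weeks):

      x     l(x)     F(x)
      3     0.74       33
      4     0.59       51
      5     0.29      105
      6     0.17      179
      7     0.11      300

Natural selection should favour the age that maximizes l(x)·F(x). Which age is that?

Expected offspring if breeding at age x = l(x) × F(x):
  age 3: 0.74 × 33 = 24.420
  age 4: 0.59 × 51 = 30.090
  age 5: 0.29 × 105 = 30.450
  age 6: 0.17 × 179 = 30.430
  age 7: 0.11 × 300 = 33.000
Maximum at age 7 (33.000).

7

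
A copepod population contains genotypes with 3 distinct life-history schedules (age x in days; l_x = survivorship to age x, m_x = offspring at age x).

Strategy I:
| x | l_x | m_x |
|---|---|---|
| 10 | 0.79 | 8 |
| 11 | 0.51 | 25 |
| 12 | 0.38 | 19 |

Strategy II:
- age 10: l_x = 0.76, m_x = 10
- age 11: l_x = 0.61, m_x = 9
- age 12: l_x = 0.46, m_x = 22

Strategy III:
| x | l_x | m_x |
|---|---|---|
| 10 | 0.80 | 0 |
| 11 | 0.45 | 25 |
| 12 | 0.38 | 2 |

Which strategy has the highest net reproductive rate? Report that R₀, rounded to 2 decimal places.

26.29

Strategy I: R₀ = 0.79×8 + 0.51×25 + 0.38×19 = 26.2900
Strategy II: R₀ = 0.76×10 + 0.61×9 + 0.46×22 = 23.2100
Strategy III: R₀ = 0.80×0 + 0.45×25 + 0.38×2 = 12.0100
Highest R₀: strategy I with 26.2900.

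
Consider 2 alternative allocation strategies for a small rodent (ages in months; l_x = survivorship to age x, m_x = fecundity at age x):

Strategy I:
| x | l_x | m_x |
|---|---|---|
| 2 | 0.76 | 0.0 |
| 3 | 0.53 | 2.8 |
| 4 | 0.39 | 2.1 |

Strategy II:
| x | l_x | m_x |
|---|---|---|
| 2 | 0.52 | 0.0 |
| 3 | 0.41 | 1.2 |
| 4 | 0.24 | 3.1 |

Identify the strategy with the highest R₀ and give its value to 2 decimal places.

2.30

Strategy I: R₀ = 0.76×0.0 + 0.53×2.8 + 0.39×2.1 = 2.3030
Strategy II: R₀ = 0.52×0.0 + 0.41×1.2 + 0.24×3.1 = 1.2360
Highest R₀: strategy I with 2.3030.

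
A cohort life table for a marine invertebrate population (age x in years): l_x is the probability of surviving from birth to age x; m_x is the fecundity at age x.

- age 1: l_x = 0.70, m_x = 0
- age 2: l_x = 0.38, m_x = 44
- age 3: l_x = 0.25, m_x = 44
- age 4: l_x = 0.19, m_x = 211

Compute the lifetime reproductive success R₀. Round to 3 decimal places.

67.810

R₀ = Σ l_x m_x:
  age 1: 0.70 × 0 = 0.0000
  age 2: 0.38 × 44 = 16.7200
  age 3: 0.25 × 44 = 11.0000
  age 4: 0.19 × 211 = 40.0900
R₀ = 0.0000 + 16.7200 + 11.0000 + 40.0900 = 67.8100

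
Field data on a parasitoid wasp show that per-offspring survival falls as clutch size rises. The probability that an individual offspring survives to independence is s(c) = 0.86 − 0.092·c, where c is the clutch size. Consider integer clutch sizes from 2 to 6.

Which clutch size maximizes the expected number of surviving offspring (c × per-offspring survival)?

Expected surviving offspring = c × s(c):
  c=2: 2 × 0.676 = 1.352
  c=3: 3 × 0.584 = 1.752
  c=4: 4 × 0.492 = 1.968
  c=5: 5 × 0.400 = 2.000
  c=6: 6 × 0.308 = 1.848
Maximum at c = 5 (2.000 surviving offspring).

5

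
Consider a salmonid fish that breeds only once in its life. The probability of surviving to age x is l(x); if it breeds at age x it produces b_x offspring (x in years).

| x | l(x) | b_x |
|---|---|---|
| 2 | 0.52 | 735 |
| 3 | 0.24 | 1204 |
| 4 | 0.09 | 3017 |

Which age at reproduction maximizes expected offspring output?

Expected offspring if breeding at age x = l(x) × b_x:
  age 2: 0.52 × 735 = 382.200
  age 3: 0.24 × 1204 = 288.960
  age 4: 0.09 × 3017 = 271.530
Maximum at age 2 (382.200).

2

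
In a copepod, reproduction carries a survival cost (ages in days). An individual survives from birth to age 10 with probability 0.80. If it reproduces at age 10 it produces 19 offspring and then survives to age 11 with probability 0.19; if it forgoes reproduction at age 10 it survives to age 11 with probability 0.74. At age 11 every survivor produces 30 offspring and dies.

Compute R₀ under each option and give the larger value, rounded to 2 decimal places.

19.76

breed at age 10: R₀ = 0.80 × (19 + 0.19 × 30) = 0.80 × 24.7000 = 19.7600
delay to age 11: R₀ = 0.80 × (0.74 × 30) = 0.80 × 22.2000 = 17.7600
Higher: breed at age 10 (19.7600).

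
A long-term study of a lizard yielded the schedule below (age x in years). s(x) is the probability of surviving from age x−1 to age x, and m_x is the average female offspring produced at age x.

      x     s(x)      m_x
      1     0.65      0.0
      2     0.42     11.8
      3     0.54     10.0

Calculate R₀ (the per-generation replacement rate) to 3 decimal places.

Survivorship from birth: l_x = s_1·s_2·…·s_x.
  l_1 = 0.65000
  l_2 = 0.27300
  l_3 = 0.14742
R₀ = Σ l_x m_x:
  age 1: 0.65000 × 0.0 = 0.0000
  age 2: 0.27300 × 11.8 = 3.2214
  age 3: 0.14742 × 10.0 = 1.4742
R₀ = 0.0000 + 3.2214 + 1.4742 = 4.6956

4.696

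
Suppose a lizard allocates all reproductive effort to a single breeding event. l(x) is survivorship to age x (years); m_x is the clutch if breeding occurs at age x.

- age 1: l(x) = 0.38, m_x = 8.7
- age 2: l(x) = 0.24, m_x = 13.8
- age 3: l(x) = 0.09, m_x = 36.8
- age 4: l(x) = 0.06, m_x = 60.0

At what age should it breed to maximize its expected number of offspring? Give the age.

4

Expected offspring if breeding at age x = l(x) × m_x:
  age 1: 0.38 × 8.7 = 3.306
  age 2: 0.24 × 13.8 = 3.312
  age 3: 0.09 × 36.8 = 3.312
  age 4: 0.06 × 60.0 = 3.600
Maximum at age 4 (3.600).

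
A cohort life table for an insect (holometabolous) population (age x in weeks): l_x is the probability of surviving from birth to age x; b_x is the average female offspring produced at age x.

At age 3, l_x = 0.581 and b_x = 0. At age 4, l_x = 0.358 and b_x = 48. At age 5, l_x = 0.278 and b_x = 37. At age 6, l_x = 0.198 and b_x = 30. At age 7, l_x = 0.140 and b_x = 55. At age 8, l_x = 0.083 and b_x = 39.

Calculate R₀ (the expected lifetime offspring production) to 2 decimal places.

44.35

R₀ = Σ l_x b_x:
  age 3: 0.581 × 0 = 0.0000
  age 4: 0.358 × 48 = 17.1840
  age 5: 0.278 × 37 = 10.2860
  age 6: 0.198 × 30 = 5.9400
  age 7: 0.140 × 55 = 7.7000
  age 8: 0.083 × 39 = 3.2370
R₀ = 0.0000 + 17.1840 + 10.2860 + 5.9400 + 7.7000 + 3.2370 = 44.3470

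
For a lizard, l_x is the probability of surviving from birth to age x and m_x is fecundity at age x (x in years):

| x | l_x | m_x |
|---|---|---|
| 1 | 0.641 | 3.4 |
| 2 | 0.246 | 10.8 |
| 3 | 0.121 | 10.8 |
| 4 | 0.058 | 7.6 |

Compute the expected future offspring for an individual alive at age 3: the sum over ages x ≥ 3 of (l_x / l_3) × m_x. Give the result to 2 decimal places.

14.44

l_3 = 0.121. Conditional survival from age 3 to x is l_x / l_3.
  x=3: (0.121/0.121) × 10.8 = 10.8000
  x=4: (0.058/0.121) × 7.6 = 3.6430
Sum = 10.8000 + 3.6430 = 14.4430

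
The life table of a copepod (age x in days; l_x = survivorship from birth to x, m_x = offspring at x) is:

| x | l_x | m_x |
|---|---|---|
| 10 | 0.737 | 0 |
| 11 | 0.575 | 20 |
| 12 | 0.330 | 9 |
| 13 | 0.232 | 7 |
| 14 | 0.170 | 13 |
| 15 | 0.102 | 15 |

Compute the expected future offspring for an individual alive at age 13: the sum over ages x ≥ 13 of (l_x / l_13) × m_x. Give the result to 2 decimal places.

23.12

l_13 = 0.232. Conditional survival from age 13 to x is l_x / l_13.
  x=13: (0.232/0.232) × 7 = 7.0000
  x=14: (0.170/0.232) × 13 = 9.5259
  x=15: (0.102/0.232) × 15 = 6.5948
Sum = 7.0000 + 9.5259 + 6.5948 = 23.1207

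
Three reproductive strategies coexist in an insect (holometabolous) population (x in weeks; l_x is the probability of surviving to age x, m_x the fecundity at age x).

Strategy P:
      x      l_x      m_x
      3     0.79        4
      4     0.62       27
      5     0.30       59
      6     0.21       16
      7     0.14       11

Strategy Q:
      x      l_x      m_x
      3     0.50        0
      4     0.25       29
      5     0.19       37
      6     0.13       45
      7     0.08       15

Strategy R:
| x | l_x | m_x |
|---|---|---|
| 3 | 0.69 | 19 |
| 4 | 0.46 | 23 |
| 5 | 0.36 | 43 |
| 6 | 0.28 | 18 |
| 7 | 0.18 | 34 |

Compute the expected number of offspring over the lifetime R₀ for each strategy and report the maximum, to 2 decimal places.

Strategy P: R₀ = 0.79×4 + 0.62×27 + 0.30×59 + 0.21×16 + 0.14×11 = 42.5000
Strategy Q: R₀ = 0.50×0 + 0.25×29 + 0.19×37 + 0.13×45 + 0.08×15 = 21.3300
Strategy R: R₀ = 0.69×19 + 0.46×23 + 0.36×43 + 0.28×18 + 0.18×34 = 50.3300
Highest R₀: strategy R with 50.3300.

50.33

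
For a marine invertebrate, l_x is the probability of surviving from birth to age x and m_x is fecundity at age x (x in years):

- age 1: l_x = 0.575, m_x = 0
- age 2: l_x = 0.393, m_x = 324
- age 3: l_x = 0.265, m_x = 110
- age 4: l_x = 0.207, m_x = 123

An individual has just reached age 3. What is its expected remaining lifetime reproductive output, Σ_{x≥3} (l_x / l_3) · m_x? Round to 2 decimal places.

l_3 = 0.265. Conditional survival from age 3 to x is l_x / l_3.
  x=3: (0.265/0.265) × 110 = 110.0000
  x=4: (0.207/0.265) × 123 = 96.0792
Sum = 110.0000 + 96.0792 = 206.0792

206.08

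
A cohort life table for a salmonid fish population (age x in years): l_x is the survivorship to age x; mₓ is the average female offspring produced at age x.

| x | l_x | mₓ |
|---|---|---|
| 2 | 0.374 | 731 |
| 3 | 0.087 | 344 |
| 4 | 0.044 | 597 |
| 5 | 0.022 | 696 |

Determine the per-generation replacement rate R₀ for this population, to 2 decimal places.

344.90

R₀ = Σ l_x mₓ:
  age 2: 0.374 × 731 = 273.3940
  age 3: 0.087 × 344 = 29.9280
  age 4: 0.044 × 597 = 26.2680
  age 5: 0.022 × 696 = 15.3120
R₀ = 273.3940 + 29.9280 + 26.2680 + 15.3120 = 344.9020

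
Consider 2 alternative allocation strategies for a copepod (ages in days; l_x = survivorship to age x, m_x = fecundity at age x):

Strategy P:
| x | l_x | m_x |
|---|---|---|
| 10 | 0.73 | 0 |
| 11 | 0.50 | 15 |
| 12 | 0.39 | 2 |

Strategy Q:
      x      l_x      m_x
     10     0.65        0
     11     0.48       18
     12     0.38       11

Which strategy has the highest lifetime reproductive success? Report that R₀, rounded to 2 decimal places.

12.82

Strategy P: R₀ = 0.73×0 + 0.50×15 + 0.39×2 = 8.2800
Strategy Q: R₀ = 0.65×0 + 0.48×18 + 0.38×11 = 12.8200
Highest R₀: strategy Q with 12.8200.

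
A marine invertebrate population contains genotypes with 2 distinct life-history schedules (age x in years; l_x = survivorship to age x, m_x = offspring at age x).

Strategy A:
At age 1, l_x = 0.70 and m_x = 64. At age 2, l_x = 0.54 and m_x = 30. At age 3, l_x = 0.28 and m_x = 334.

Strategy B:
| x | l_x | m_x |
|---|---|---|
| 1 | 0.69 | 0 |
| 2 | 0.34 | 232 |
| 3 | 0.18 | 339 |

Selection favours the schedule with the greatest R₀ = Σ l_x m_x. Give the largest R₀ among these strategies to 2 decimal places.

154.52

Strategy A: R₀ = 0.70×64 + 0.54×30 + 0.28×334 = 154.5200
Strategy B: R₀ = 0.69×0 + 0.34×232 + 0.18×339 = 139.9000
Highest R₀: strategy A with 154.5200.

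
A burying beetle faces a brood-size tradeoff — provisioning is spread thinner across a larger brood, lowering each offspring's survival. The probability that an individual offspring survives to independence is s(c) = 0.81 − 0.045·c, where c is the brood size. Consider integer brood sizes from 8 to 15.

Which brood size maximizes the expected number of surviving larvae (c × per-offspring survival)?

9

Expected surviving larvae = c × s(c):
  c=8: 8 × 0.450 = 3.600
  c=9: 9 × 0.405 = 3.645
  c=10: 10 × 0.360 = 3.600
  c=11: 11 × 0.315 = 3.465
  c=12: 12 × 0.270 = 3.240
  c=13: 13 × 0.225 = 2.925
  c=14: 14 × 0.180 = 2.520
  c=15: 15 × 0.135 = 2.025
Maximum at c = 9 (3.645 surviving larvae).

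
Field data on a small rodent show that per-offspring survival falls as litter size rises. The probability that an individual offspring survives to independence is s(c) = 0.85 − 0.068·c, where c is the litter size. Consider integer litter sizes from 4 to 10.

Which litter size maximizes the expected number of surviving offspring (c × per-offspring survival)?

6

Expected surviving offspring = c × s(c):
  c=4: 4 × 0.578 = 2.312
  c=5: 5 × 0.510 = 2.550
  c=6: 6 × 0.442 = 2.652
  c=7: 7 × 0.374 = 2.618
  c=8: 8 × 0.306 = 2.448
  c=9: 9 × 0.238 = 2.142
  c=10: 10 × 0.170 = 1.700
Maximum at c = 6 (2.652 surviving offspring).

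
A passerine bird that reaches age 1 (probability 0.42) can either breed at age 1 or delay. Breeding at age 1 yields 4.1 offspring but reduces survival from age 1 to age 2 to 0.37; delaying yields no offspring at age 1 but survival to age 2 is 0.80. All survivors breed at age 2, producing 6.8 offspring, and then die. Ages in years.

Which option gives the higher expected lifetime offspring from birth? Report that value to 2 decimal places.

breed at age 1: R₀ = 0.42 × (4.1 + 0.37 × 6.8) = 0.42 × 6.6160 = 2.7787
delay to age 2: R₀ = 0.42 × (0.80 × 6.8) = 0.42 × 5.4400 = 2.2848
Higher: breed at age 1 (2.7787).

2.78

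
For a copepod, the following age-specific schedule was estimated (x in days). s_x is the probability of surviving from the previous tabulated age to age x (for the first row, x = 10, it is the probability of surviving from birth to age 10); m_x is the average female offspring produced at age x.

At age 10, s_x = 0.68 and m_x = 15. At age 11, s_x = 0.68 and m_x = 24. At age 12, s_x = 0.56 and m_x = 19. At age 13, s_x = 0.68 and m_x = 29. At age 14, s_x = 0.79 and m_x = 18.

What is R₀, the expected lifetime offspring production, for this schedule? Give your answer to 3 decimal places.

33.828

Survivorship from birth: l_x = s_10·s_11·…·s_x.
  l_10 = 0.68000
  l_11 = 0.46240
  l_12 = 0.25894
  l_13 = 0.17608
  l_14 = 0.13910
R₀ = Σ l_x m_x:
  age 10: 0.68000 × 15 = 10.2000
  age 11: 0.46240 × 24 = 11.0976
  age 12: 0.25894 × 19 = 4.9199
  age 13: 0.17608 × 29 = 5.1063
  age 14: 0.13910 × 18 = 2.5038
R₀ = 10.2000 + 11.0976 + 4.9199 + 5.1063 + 2.5038 = 33.8276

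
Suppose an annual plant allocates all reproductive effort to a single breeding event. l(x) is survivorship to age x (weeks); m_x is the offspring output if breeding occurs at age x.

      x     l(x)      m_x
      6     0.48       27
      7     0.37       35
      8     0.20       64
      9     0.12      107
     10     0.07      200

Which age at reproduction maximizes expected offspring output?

Expected offspring if breeding at age x = l(x) × m_x:
  age 6: 0.48 × 27 = 12.960
  age 7: 0.37 × 35 = 12.950
  age 8: 0.20 × 64 = 12.800
  age 9: 0.12 × 107 = 12.840
  age 10: 0.07 × 200 = 14.000
Maximum at age 10 (14.000).

10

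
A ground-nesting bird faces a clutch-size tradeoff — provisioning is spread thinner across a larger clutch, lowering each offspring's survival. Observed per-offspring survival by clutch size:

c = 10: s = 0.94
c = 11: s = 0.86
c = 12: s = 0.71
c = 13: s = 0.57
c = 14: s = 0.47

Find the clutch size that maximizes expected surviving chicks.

Expected surviving chicks = c × s(c):
  c=10: 10 × 0.94 = 9.400
  c=11: 11 × 0.86 = 9.460
  c=12: 12 × 0.71 = 8.520
  c=13: 13 × 0.57 = 7.410
  c=14: 14 × 0.47 = 6.580
Maximum at c = 11 (9.460 surviving chicks).

11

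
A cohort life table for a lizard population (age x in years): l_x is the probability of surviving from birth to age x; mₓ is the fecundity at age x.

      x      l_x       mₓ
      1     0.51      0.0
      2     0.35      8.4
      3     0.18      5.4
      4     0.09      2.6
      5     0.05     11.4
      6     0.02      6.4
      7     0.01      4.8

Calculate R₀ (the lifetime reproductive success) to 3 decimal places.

4.892

R₀ = Σ l_x mₓ:
  age 1: 0.51 × 0.0 = 0.0000
  age 2: 0.35 × 8.4 = 2.9400
  age 3: 0.18 × 5.4 = 0.9720
  age 4: 0.09 × 2.6 = 0.2340
  age 5: 0.05 × 11.4 = 0.5700
  age 6: 0.02 × 6.4 = 0.1280
  age 7: 0.01 × 4.8 = 0.0480
R₀ = 0.0000 + 2.9400 + 0.9720 + 0.2340 + 0.5700 + 0.1280 + 0.0480 = 4.8920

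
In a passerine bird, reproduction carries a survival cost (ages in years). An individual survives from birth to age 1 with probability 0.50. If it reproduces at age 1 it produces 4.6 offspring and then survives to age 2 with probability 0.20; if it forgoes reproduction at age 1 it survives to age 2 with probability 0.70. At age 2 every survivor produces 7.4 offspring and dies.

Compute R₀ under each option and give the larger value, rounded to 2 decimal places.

breed at age 1: R₀ = 0.50 × (4.6 + 0.20 × 7.4) = 0.50 × 6.0800 = 3.0400
delay to age 2: R₀ = 0.50 × (0.70 × 7.4) = 0.50 × 5.1800 = 2.5900
Higher: breed at age 1 (3.0400).

3.04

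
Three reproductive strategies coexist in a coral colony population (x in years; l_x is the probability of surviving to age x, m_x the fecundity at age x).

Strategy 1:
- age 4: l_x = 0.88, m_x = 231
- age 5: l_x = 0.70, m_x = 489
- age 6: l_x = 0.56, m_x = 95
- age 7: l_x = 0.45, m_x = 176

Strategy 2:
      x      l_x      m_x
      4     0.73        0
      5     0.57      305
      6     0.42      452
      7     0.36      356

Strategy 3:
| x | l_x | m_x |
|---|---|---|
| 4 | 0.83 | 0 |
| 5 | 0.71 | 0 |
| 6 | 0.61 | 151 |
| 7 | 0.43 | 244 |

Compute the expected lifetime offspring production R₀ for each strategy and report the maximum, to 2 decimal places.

677.98

Strategy 1: R₀ = 0.88×231 + 0.70×489 + 0.56×95 + 0.45×176 = 677.9800
Strategy 2: R₀ = 0.73×0 + 0.57×305 + 0.42×452 + 0.36×356 = 491.8500
Strategy 3: R₀ = 0.83×0 + 0.71×0 + 0.61×151 + 0.43×244 = 197.0300
Highest R₀: strategy 1 with 677.9800.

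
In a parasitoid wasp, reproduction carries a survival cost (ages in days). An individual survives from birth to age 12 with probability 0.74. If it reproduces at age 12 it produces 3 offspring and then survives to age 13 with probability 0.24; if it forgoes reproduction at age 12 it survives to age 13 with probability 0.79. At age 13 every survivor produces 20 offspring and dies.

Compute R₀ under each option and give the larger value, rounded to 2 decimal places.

11.69

breed at age 12: R₀ = 0.74 × (3 + 0.24 × 20) = 0.74 × 7.8000 = 5.7720
delay to age 13: R₀ = 0.74 × (0.79 × 20) = 0.74 × 15.8000 = 11.6920
Higher: delay to age 13 (11.6920).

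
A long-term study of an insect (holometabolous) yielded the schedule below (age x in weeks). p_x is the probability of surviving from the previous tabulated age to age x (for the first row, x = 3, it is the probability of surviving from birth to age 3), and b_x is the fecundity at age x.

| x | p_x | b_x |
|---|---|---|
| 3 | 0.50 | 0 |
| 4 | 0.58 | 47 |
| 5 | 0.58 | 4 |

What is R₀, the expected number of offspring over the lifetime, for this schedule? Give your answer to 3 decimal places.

Survivorship from birth: l_x = p_3·p_4·…·p_x.
  l_3 = 0.50000
  l_4 = 0.29000
  l_5 = 0.16820
R₀ = Σ l_x b_x:
  age 3: 0.50000 × 0 = 0.0000
  age 4: 0.29000 × 47 = 13.6300
  age 5: 0.16820 × 4 = 0.6728
R₀ = 0.0000 + 13.6300 + 0.6728 = 14.3028

14.303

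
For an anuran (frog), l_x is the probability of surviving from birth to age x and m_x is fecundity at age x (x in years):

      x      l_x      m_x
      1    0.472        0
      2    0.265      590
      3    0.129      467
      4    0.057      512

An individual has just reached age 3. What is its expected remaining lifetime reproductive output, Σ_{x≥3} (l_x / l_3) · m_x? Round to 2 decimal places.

693.23

l_3 = 0.129. Conditional survival from age 3 to x is l_x / l_3.
  x=3: (0.129/0.129) × 467 = 467.0000
  x=4: (0.057/0.129) × 512 = 226.2326
Sum = 467.0000 + 226.2326 = 693.2326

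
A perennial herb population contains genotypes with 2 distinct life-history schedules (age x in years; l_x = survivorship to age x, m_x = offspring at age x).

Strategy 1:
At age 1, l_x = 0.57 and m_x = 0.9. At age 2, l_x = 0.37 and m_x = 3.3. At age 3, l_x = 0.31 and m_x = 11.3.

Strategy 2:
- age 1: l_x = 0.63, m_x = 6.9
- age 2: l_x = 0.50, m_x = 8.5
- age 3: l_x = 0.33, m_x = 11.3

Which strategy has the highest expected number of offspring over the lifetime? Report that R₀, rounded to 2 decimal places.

Strategy 1: R₀ = 0.57×0.9 + 0.37×3.3 + 0.31×11.3 = 5.2370
Strategy 2: R₀ = 0.63×6.9 + 0.50×8.5 + 0.33×11.3 = 12.3260
Highest R₀: strategy 2 with 12.3260.

12.33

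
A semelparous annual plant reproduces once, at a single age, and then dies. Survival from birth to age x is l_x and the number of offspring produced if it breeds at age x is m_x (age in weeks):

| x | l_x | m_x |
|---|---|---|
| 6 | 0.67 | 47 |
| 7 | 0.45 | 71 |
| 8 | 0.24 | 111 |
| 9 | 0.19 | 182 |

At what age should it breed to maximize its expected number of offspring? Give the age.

9

Expected offspring if breeding at age x = l_x × m_x:
  age 6: 0.67 × 47 = 31.490
  age 7: 0.45 × 71 = 31.950
  age 8: 0.24 × 111 = 26.640
  age 9: 0.19 × 182 = 34.580
Maximum at age 9 (34.580).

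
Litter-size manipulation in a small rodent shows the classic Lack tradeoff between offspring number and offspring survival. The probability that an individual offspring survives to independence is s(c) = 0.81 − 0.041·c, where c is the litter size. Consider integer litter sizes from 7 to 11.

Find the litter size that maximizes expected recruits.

10

Expected recruits = c × s(c):
  c=7: 7 × 0.523 = 3.661
  c=8: 8 × 0.482 = 3.856
  c=9: 9 × 0.441 = 3.969
  c=10: 10 × 0.400 = 4.000
  c=11: 11 × 0.359 = 3.949
Maximum at c = 10 (4.000 recruits).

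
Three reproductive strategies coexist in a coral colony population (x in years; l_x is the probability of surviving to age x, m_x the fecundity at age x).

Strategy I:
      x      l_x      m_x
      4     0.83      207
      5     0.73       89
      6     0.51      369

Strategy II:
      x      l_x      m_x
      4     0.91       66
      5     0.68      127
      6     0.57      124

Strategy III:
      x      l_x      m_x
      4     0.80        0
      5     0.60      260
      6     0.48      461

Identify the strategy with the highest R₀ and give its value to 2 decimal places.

424.97

Strategy I: R₀ = 0.83×207 + 0.73×89 + 0.51×369 = 424.9700
Strategy II: R₀ = 0.91×66 + 0.68×127 + 0.57×124 = 217.1000
Strategy III: R₀ = 0.80×0 + 0.60×260 + 0.48×461 = 377.2800
Highest R₀: strategy I with 424.9700.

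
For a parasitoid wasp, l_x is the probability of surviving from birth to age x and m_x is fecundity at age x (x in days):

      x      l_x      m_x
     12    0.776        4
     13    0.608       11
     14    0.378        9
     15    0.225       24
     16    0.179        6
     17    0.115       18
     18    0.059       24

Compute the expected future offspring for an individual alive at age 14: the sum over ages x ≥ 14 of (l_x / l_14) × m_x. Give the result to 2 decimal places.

l_14 = 0.378. Conditional survival from age 14 to x is l_x / l_14.
  x=14: (0.378/0.378) × 9 = 9.0000
  x=15: (0.225/0.378) × 24 = 14.2857
  x=16: (0.179/0.378) × 6 = 2.8413
  x=17: (0.115/0.378) × 18 = 5.4762
  x=18: (0.059/0.378) × 24 = 3.7460
Sum = 9.0000 + 14.2857 + 2.8413 + 5.4762 + 3.7460 = 35.3492

35.35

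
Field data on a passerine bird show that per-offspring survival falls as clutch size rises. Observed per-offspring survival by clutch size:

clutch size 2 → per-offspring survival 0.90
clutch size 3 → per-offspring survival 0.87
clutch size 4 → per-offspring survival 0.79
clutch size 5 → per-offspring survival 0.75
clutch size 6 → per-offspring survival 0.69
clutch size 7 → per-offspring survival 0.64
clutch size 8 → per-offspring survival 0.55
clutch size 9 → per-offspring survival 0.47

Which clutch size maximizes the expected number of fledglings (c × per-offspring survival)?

Expected fledglings = c × s(c):
  c=2: 2 × 0.90 = 1.800
  c=3: 3 × 0.87 = 2.610
  c=4: 4 × 0.79 = 3.160
  c=5: 5 × 0.75 = 3.750
  c=6: 6 × 0.69 = 4.140
  c=7: 7 × 0.64 = 4.480
  c=8: 8 × 0.55 = 4.400
  c=9: 9 × 0.47 = 4.230
Maximum at c = 7 (4.480 fledglings).

7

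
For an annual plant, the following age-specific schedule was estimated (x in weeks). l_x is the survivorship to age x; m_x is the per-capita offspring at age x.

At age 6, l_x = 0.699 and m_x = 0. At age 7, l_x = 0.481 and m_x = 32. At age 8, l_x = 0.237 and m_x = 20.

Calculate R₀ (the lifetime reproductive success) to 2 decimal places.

20.13

R₀ = Σ l_x m_x:
  age 6: 0.699 × 0 = 0.0000
  age 7: 0.481 × 32 = 15.3920
  age 8: 0.237 × 20 = 4.7400
R₀ = 0.0000 + 15.3920 + 4.7400 = 20.1320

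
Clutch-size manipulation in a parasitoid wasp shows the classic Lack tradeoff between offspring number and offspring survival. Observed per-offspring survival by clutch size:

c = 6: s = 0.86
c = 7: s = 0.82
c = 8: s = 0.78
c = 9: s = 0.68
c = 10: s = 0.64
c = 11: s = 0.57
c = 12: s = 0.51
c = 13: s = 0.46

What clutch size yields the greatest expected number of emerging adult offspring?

Expected emerging adult offspring = c × s(c):
  c=6: 6 × 0.86 = 5.160
  c=7: 7 × 0.82 = 5.740
  c=8: 8 × 0.78 = 6.240
  c=9: 9 × 0.68 = 6.120
  c=10: 10 × 0.64 = 6.400
  c=11: 11 × 0.57 = 6.270
  c=12: 12 × 0.51 = 6.120
  c=13: 13 × 0.46 = 5.980
Maximum at c = 10 (6.400 emerging adult offspring).

10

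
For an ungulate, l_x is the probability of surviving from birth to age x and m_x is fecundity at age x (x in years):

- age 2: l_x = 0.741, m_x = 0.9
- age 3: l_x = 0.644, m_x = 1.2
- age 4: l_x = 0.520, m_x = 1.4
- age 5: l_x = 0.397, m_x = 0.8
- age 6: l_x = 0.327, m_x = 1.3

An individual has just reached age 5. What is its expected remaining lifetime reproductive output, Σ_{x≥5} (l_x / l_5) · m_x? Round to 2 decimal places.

l_5 = 0.397. Conditional survival from age 5 to x is l_x / l_5.
  x=5: (0.397/0.397) × 0.8 = 0.8000
  x=6: (0.327/0.397) × 1.3 = 1.0708
Sum = 0.8000 + 1.0708 = 1.8708

1.87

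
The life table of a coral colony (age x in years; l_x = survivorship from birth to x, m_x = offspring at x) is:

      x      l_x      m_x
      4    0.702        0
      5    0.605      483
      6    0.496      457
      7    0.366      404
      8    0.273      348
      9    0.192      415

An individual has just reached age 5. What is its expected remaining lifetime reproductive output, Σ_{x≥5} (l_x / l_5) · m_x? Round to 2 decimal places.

l_5 = 0.605. Conditional survival from age 5 to x is l_x / l_5.
  x=5: (0.605/0.605) × 483 = 483.0000
  x=6: (0.496/0.605) × 457 = 374.6645
  x=7: (0.366/0.605) × 404 = 244.4033
  x=8: (0.273/0.605) × 348 = 157.0314
  x=9: (0.192/0.605) × 415 = 131.7025
Sum = 483.0000 + 374.6645 + 244.4033 + 157.0314 + 131.7025 = 1390.8017

1390.80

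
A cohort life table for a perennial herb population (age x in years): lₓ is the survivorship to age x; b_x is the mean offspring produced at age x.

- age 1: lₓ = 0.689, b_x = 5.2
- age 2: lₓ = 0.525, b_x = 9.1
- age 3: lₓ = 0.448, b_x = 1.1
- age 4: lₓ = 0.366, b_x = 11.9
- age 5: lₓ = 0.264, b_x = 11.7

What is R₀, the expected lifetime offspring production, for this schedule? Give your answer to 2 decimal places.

R₀ = Σ lₓ b_x:
  age 1: 0.689 × 5.2 = 3.5828
  age 2: 0.525 × 9.1 = 4.7775
  age 3: 0.448 × 1.1 = 0.4928
  age 4: 0.366 × 11.9 = 4.3554
  age 5: 0.264 × 11.7 = 3.0888
R₀ = 3.5828 + 4.7775 + 0.4928 + 4.3554 + 3.0888 = 16.2973

16.30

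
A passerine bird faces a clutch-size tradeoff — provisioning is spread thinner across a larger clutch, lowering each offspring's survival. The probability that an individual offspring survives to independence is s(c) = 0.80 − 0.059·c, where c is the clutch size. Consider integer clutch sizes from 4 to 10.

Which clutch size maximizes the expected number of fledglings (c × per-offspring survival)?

Expected fledglings = c × s(c):
  c=4: 4 × 0.564 = 2.256
  c=5: 5 × 0.505 = 2.525
  c=6: 6 × 0.446 = 2.676
  c=7: 7 × 0.387 = 2.709
  c=8: 8 × 0.328 = 2.624
  c=9: 9 × 0.269 = 2.421
  c=10: 10 × 0.210 = 2.100
Maximum at c = 7 (2.709 fledglings).

7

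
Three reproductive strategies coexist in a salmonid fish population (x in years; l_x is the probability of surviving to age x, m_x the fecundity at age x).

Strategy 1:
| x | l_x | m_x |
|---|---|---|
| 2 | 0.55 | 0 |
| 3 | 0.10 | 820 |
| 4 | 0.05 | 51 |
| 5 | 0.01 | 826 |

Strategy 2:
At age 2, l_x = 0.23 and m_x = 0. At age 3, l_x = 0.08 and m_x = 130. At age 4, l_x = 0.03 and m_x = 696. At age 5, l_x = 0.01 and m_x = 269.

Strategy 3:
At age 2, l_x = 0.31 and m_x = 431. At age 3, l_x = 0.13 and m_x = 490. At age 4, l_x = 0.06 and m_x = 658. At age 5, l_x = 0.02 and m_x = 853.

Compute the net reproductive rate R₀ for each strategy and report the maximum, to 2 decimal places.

Strategy 1: R₀ = 0.55×0 + 0.10×820 + 0.05×51 + 0.01×826 = 92.8100
Strategy 2: R₀ = 0.23×0 + 0.08×130 + 0.03×696 + 0.01×269 = 33.9700
Strategy 3: R₀ = 0.31×431 + 0.13×490 + 0.06×658 + 0.02×853 = 253.8500
Highest R₀: strategy 3 with 253.8500.

253.85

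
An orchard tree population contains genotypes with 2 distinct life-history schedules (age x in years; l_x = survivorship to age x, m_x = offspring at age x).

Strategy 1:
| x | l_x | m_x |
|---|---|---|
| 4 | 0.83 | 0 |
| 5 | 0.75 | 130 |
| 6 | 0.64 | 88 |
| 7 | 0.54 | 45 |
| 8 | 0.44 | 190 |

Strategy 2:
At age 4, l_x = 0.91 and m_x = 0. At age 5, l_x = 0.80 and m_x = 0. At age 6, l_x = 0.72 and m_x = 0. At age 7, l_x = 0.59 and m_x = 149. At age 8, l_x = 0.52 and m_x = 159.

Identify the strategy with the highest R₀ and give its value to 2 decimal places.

261.72

Strategy 1: R₀ = 0.83×0 + 0.75×130 + 0.64×88 + 0.54×45 + 0.44×190 = 261.7200
Strategy 2: R₀ = 0.91×0 + 0.80×0 + 0.72×0 + 0.59×149 + 0.52×159 = 170.5900
Highest R₀: strategy 1 with 261.7200.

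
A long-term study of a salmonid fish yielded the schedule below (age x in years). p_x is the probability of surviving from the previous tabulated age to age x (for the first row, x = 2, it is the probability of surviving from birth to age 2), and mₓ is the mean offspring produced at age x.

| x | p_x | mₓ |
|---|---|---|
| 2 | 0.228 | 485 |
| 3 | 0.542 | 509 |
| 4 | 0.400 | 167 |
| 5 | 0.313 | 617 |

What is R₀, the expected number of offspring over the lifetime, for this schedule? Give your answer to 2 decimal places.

Survivorship from birth: l_x = p_2·p_3·…·p_x.
  l_2 = 0.22800
  l_3 = 0.12358
  l_4 = 0.04943
  l_5 = 0.01547
R₀ = Σ l_x mₓ:
  age 2: 0.22800 × 485 = 110.5800
  age 3: 0.12358 × 509 = 62.9022
  age 4: 0.04943 × 167 = 8.2548
  age 5: 0.01547 × 617 = 9.5450
R₀ = 110.5800 + 62.9022 + 8.2548 + 9.5450 = 191.2820

191.28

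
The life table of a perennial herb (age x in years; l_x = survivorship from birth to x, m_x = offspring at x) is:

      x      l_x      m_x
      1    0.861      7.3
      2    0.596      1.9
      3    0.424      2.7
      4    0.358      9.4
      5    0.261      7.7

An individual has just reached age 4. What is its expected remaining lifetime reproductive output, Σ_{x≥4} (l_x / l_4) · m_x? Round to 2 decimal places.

l_4 = 0.358. Conditional survival from age 4 to x is l_x / l_4.
  x=4: (0.358/0.358) × 9.4 = 9.4000
  x=5: (0.261/0.358) × 7.7 = 5.6137
Sum = 9.4000 + 5.6137 = 15.0137

15.01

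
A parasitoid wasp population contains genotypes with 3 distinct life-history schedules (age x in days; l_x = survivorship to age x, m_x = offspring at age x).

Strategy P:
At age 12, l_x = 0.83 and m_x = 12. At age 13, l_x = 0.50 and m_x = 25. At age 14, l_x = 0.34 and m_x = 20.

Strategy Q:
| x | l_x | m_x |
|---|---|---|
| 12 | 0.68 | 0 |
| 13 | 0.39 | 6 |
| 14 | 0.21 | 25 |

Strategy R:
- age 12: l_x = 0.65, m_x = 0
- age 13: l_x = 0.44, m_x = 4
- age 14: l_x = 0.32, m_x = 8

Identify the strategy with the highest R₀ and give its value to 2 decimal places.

Strategy P: R₀ = 0.83×12 + 0.50×25 + 0.34×20 = 29.2600
Strategy Q: R₀ = 0.68×0 + 0.39×6 + 0.21×25 = 7.5900
Strategy R: R₀ = 0.65×0 + 0.44×4 + 0.32×8 = 4.3200
Highest R₀: strategy P with 29.2600.

29.26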